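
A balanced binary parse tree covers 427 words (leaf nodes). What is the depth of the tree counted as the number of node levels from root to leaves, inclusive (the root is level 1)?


In a balanced binary tree with n leaves the deepest leaf is ceil(log2(n)) edges below the root,
so counting node levels inclusive of root and leaves gives ceil(log2(n)) + 1 levels.
log2(427) = 8.7381
ceil(8.7381) = 9
levels = 9 + 1 = 10

10


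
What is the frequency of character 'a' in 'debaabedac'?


Scanning 'debaabedac' for 'a':
  Position 3: 'a' -> MATCH (count: 1)
  Position 4: 'a' -> MATCH (count: 2)
  Position 8: 'a' -> MATCH (count: 3)
Total occurrences of 'a': 3

3


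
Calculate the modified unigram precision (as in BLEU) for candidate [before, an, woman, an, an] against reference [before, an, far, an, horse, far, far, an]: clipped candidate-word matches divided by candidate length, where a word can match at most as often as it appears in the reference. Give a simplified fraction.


Reference word counts: {'an': 3, 'before': 1, 'far': 3, 'horse': 1}
Checking each candidate word (with clipping):
  'before' -> in reference (ref count 1, used 1/1) -> match (matches: 1)
  'an' -> in reference (ref count 3, used 1/3) -> match (matches: 2)
  'woman' -> not in reference -> no match (matches: 2)
  'an' -> in reference (ref count 3, used 2/3) -> match (matches: 3)
  'an' -> in reference (ref count 3, used 3/3) -> match (matches: 4)
Clipped matches: 4, Candidate length: 5
Precision = 4/5

4/5


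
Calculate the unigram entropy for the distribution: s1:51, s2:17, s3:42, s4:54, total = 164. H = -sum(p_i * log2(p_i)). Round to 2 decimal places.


Computing entropy H = -sum(p_i * log2(p_i)):
  s1: p = 51/164 = 0.3110, -p*log2(p) = 0.5240
  s2: p = 17/164 = 0.1037, -p*log2(p) = 0.3390
  s3: p = 42/164 = 0.2561, -p*log2(p) = 0.5033
  s4: p = 54/164 = 0.3293, -p*log2(p) = 0.5277
H = sum of terms = 1.8940
Rounded to 2 decimals: 1.89

1.89


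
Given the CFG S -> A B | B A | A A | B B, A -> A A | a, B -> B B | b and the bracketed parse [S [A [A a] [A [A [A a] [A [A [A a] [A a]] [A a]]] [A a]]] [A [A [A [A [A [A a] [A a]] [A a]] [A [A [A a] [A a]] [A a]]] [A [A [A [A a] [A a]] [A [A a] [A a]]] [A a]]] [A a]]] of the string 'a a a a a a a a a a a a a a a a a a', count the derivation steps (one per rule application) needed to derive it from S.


Every bracketed nonterminal node [X ...] in the tree is produced by exactly one rule application.
Reading the tree off as a leftmost derivation:
  Step 1: S  =>  A A   (applied S -> A A)
  Step 2: A A  =>  A A A   (applied A -> A A)
  Step 3: A A A  =>  a A A   (applied A -> a)
  Step 4: a A A  =>  a A A A   (applied A -> A A)
  Step 5: a A A A  =>  a A A A A   (applied A -> A A)
  Step 6: a A A A A  =>  a a A A A   (applied A -> a)
  Step 7: a a A A A  =>  a a A A A A   (applied A -> A A)
  Step 8: a a A A A A  =>  a a A A A A A   (applied A -> A A)
  Step 9: a a A A A A A  =>  a a a A A A A   (applied A -> a)
  Step 10: a a a A A A A  =>  a a a a A A A   (applied A -> a)
  Step 11: a a a a A A A  =>  a a a a a A A   (applied A -> a)
  Step 12: a a a a a A A  =>  a a a a a a A   (applied A -> a)
  Step 13: a a a a a a A  =>  a a a a a a A A   (applied A -> A A)
  Step 14: a a a a a a A A  =>  a a a a a a A A A   (applied A -> A A)
  Step 15: a a a a a a A A A  =>  a a a a a a A A A A   (applied A -> A A)
  Step 16: a a a a a a A A A A  =>  a a a a a a A A A A A   (applied A -> A A)
  Step 17: a a a a a a A A A A A  =>  a a a a a a A A A A A A   (applied A -> A A)
  Step 18: a a a a a a A A A A A A  =>  a a a a a a a A A A A A   (applied A -> a)
  Step 19: a a a a a a a A A A A A  =>  a a a a a a a a A A A A   (applied A -> a)
  Step 20: a a a a a a a a A A A A  =>  a a a a a a a a a A A A   (applied A -> a)
  Step 21: a a a a a a a a a A A A  =>  a a a a a a a a a A A A A   (applied A -> A A)
  Step 22: a a a a a a a a a A A A A  =>  a a a a a a a a a A A A A A   (applied A -> A A)
  Step 23: a a a a a a a a a A A A A A  =>  a a a a a a a a a a A A A A   (applied A -> a)
  Step 24: a a a a a a a a a a A A A A  =>  a a a a a a a a a a a A A A   (applied A -> a)
  Step 25: a a a a a a a a a a a A A A  =>  a a a a a a a a a a a a A A   (applied A -> a)
  Step 26: a a a a a a a a a a a a A A  =>  a a a a a a a a a a a a A A A   (applied A -> A A)
  Step 27: a a a a a a a a a a a a A A A  =>  a a a a a a a a a a a a A A A A   (applied A -> A A)
  Step 28: a a a a a a a a a a a a A A A A  =>  a a a a a a a a a a a a A A A A A   (applied A -> A A)
  Step 29: a a a a a a a a a a a a A A A A A  =>  a a a a a a a a a a a a a A A A A   (applied A -> a)
  Step 30: a a a a a a a a a a a a a A A A A  =>  a a a a a a a a a a a a a a A A A   (applied A -> a)
  Step 31: a a a a a a a a a a a a a a A A A  =>  a a a a a a a a a a a a a a A A A A   (applied A -> A A)
  Step 32: a a a a a a a a a a a a a a A A A A  =>  a a a a a a a a a a a a a a a A A A   (applied A -> a)
  Step 33: a a a a a a a a a a a a a a a A A A  =>  a a a a a a a a a a a a a a a a A A   (applied A -> a)
  Step 34: a a a a a a a a a a a a a a a a A A  =>  a a a a a a a a a a a a a a a a a A   (applied A -> a)
  Step 35: a a a a a a a a a a a a a a a a a A  =>  a a a a a a a a a a a a a a a a a a   (applied A -> a)
Final yield: a a a a a a a a a a a a a a a a a a
Total rewrite steps: 35

35


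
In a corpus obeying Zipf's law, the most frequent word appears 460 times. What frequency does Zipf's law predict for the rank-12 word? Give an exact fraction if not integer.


Zipf's law: freq(rank) = f1 / rank
f1 = 460, rank = 12
freq = 460 / 12
GCD(460, 12) = 4
Simplified: 115/3

115/3


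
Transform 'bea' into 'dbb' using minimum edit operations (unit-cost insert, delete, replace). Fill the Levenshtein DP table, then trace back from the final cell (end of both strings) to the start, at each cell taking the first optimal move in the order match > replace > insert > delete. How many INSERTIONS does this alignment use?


Edit distance = 3. Backtracking from cell (3, 3) with preference match > replace > insert > delete,
then listing the resulting alignment 'bea' -> 'dbb' left to right:
  Step 1: replace b->d
  Step 2: replace e->b
  Step 3: replace a->b
Total insertions: 0

0


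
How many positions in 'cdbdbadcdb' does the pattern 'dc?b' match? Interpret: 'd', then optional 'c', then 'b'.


Pattern: dc?b means 'd', then optional 'c', then 'b'.
Scanning 'cdbdbadcdb' position-by-position:
  Pos 0: window 'cdb' -> no
  Pos 1: window 'dbd' -> MATCH
  Pos 2: window 'bdb' -> no
  Pos 3: window 'dba' -> MATCH
  Pos 4: window 'bad' -> no
  Pos 5: window 'adc' -> no
  Pos 6: window 'dcd' -> no
  Pos 7: window 'cdb' -> no
  Pos 8: window 'db' -> MATCH
  Pos 9: window 'b' -> no
Total matches: 3

3


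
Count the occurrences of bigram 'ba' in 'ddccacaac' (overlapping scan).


Scanning 'ddccacaac' for bigram 'ba':
  Position 0: 'dd' -> no
  Position 1: 'dc' -> no
  Position 2: 'cc' -> no
  Position 3: 'ca' -> no
  Position 4: 'ac' -> no
  Position 5: 'ca' -> no
  Position 6: 'aa' -> no
  Position 7: 'ac' -> no
Total matches: 0

0


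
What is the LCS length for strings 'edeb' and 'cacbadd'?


DP table for LCS of 'edeb' and 'cacbadd':
       c  a  c  b  a  d  d
    0  0  0  0  0  0  0  0
  e 0  0  0  0  0  0  0  0
  d 0  0  0  0  0  0  1  1
  e 0  0  0  0  0  0  1  1
  b 0  0  0  0  1  1  1  1
LCS: 'd'
LCS length = 1

1


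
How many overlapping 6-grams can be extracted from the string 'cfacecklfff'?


String 'cfacecklfff' has length L = 11.
Number of overlapping n-grams = L - n + 1
Substituting: 11 - 6 + 1 = 6

6


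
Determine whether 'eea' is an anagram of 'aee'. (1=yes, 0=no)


Sort characters of 'eea': 'aee'
Sort characters of 'aee': 'aee'
Sorted forms match -> they ARE anagrams
Result: 1

1


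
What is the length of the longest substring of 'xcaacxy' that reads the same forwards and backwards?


Scanning 'xcaacxy' for palindromic substrings.
Substring at positions 0-5: 'xcaacx'.
Check: reverse('xcaacx') = 'xcaacx' -> palindrome confirmed.
Neighbouring characters ('-' / 'y') break symmetry, so it cannot extend further.
No longer palindromic substring exists; longest length = 6

6


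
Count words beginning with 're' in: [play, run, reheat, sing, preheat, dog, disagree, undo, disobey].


Checking each word for prefix 're':
  'play' -> no (count: 0)
  'run' -> no (count: 0)
  'reheat' -> YES, starts with 're' (count: 1)
  'sing' -> no (count: 1)
  'preheat' -> no (count: 1)
  'dog' -> no (count: 1)
  'disagree' -> no (count: 1)
  'undo' -> no (count: 1)
  'disobey' -> no (count: 1)
Total with prefix 're': 1

1


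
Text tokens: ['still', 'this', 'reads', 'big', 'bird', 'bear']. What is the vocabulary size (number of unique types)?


Listing all tokens and tracking unique types:
  Token 1: 'still' -> NEW (unique so far: 1)
  Token 2: 'this' -> NEW (unique so far: 2)
  Token 3: 'reads' -> NEW (unique so far: 3)
  Token 4: 'big' -> NEW (unique so far: 4)
  Token 5: 'bird' -> NEW (unique so far: 5)
  Token 6: 'bear' -> NEW (unique so far: 6)
Unique types: ('bear', 'big', 'bird', 'reads', 'still', 'this')
Vocabulary size: 6

6


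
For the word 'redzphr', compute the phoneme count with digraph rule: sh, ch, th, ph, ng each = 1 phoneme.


Parsing 'redzphr' greedily, digraphs first:
  'r' -> consonant phoneme (phonemes so far: 1)
  'e' -> vowel phoneme (phonemes so far: 2)
  'd' -> consonant phoneme (phonemes so far: 3)
  'z' -> consonant phoneme (phonemes so far: 4)
  'ph' -> digraph (1 consonant phoneme) (phonemes so far: 5)
  'r' -> consonant phoneme (phonemes so far: 6)
Total phonemes: 6

6


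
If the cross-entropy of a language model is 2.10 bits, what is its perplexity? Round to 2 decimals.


Perplexity formula: PP = 2^H
H = 2.10
PP = 2^2.10
Decompose: 2^2.10 = 2^2 * 2^0.10
2^2 = 4, 2^0.10 ~ 1.0717735
PP ~ 4 * 1.0717735 = 4.2870940
Rounded to 2 decimals: 4.29

4.29


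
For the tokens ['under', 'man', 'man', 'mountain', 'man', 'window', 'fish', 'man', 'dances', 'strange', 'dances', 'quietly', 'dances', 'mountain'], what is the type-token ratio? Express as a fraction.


Tokens: 14
Unique types: ('dances', 'fish', 'man', 'mountain', 'quietly', 'strange', 'under', 'window') = 8
TTR = 8/14
Simplify: divide both by 2 -> 4/7
TTR = 4/7

4/7


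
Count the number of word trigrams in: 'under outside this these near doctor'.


Word trigrams from [6] words:
  Trigram 1: (under outside this)
  Trigram 2: (outside this these)
  Trigram 3: (this these near)
  Trigram 4: (these near doctor)
Total word trigrams: 6 - 2 = 4

4


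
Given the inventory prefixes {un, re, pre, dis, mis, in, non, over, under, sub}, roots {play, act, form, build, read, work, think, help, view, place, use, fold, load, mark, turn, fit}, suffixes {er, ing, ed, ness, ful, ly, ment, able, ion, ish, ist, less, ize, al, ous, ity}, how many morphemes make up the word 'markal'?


Segmenting 'markal' against the inventory:
  'mark' -> root (morpheme 1)
  'al' -> suffix (morpheme 2)
Total morphemes: 2

2


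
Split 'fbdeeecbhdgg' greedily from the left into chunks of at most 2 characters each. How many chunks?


'fbdeeecbhdgg' has 12 characters.
Chunking with max size 2:
  Chunk 1: 'fb' (positions 0-1)
  Chunk 2: 'de' (positions 2-3)
  Chunk 3: 'ee' (positions 4-5)
  Chunk 4: 'cb' (positions 6-7)
  Chunk 5: 'hd' (positions 8-9)
  Chunk 6: 'gg' (positions 10-11)
Total chunks: ceil(12 / 2) = 6

6


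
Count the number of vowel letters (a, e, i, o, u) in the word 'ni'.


Scanning each character of 'ni':
  Position 1: 'n' -> consonant (running count: 0)
  Position 2: 'i' -> vowel (running count: 1)
Total vowels: 1

1


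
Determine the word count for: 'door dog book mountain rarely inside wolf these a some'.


Counting words by splitting on spaces:
  Word 1: 'door'
  Word 2: 'dog'
  Word 3: 'book'
  Word 4: 'mountain'
  Word 5: 'rarely'
  Word 6: 'inside'
  Word 7: 'wolf'
  Word 8: 'these'
  Word 9: 'a'
  Word 10: 'some'
Total words: 10

10


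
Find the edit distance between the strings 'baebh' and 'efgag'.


Building DP table for s1='baebh' (len 5) and s2='efgag' (len 5):
       e  f  g  a  g
    0  1  2  3  4  5
  b 1  1  2  3  4  5
  a 2  2  2  3  3  4
  e 3  2  3  3  4  4
  b 4  3  3  4  4  5
  h 5  4  4  4  5  5
Edit distance = dp[5][5] = 5

5


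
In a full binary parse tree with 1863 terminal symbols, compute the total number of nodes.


Leaf nodes (terminals): 1863
Internal nodes = n - 1 = 1863 - 1 = 1862
Total = leaves + internal = 1863 + 1862 = 3725

3725


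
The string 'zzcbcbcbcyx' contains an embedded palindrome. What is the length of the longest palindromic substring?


Scanning 'zzcbcbcbcyx' for palindromic substrings.
Substring at positions 2-8: 'cbcbcbc'.
Check: reverse('cbcbcbc') = 'cbcbcbc' -> palindrome confirmed.
Neighbouring characters ('z' / 'y') break symmetry, so it cannot extend further.
No longer palindromic substring exists; longest length = 7

7


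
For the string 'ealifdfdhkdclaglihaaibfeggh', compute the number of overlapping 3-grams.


String 'ealifdfdhkdclaglihaaibfeggh' has length L = 27.
Number of overlapping n-grams = L - n + 1
Substituting: 27 - 3 + 1 = 25

25


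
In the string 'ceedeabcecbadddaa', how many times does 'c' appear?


Scanning 'ceedeabcecbadddaa' for 'c':
  Position 0: 'c' -> MATCH (count: 1)
  Position 7: 'c' -> MATCH (count: 2)
  Position 9: 'c' -> MATCH (count: 3)
Total occurrences of 'c': 3

3


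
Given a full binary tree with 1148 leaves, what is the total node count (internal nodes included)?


Leaf nodes (terminals): 1148
Internal nodes = n - 1 = 1148 - 1 = 1147
Total = leaves + internal = 1148 + 1147 = 2295

2295


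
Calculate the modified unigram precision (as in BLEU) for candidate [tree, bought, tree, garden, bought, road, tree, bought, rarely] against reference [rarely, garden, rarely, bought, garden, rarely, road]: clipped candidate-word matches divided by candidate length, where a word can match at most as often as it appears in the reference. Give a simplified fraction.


Reference word counts: {'bought': 1, 'garden': 2, 'rarely': 3, 'road': 1}
Checking each candidate word (with clipping):
  'tree' -> not in reference -> no match (matches: 0)
  'bought' -> in reference (ref count 1, used 1/1) -> match (matches: 1)
  'tree' -> not in reference -> no match (matches: 1)
  'garden' -> in reference (ref count 2, used 1/2) -> match (matches: 2)
  'bought' -> ref count 1 already used up (1/1) -> clipped, no match (matches: 2)
  'road' -> in reference (ref count 1, used 1/1) -> match (matches: 3)
  'tree' -> not in reference -> no match (matches: 3)
  'bought' -> ref count 1 already used up (1/1) -> clipped, no match (matches: 3)
  'rarely' -> in reference (ref count 3, used 1/3) -> match (matches: 4)
Clipped matches: 4, Candidate length: 9
Precision = 4/9

4/9


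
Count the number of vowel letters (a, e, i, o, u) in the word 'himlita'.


Scanning each character of 'himlita':
  Position 1: 'h' -> consonant (running count: 0)
  Position 2: 'i' -> vowel (running count: 1)
  Position 3: 'm' -> consonant (running count: 1)
  Position 4: 'l' -> consonant (running count: 1)
  Position 5: 'i' -> vowel (running count: 2)
  Position 6: 't' -> consonant (running count: 2)
  Position 7: 'a' -> vowel (running count: 3)
Total vowels: 3

3


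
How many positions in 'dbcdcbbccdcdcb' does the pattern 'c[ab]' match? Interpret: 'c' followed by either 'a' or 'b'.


Pattern: c[ab] means 'c' followed by either 'a' or 'b'.
Scanning 'dbcdcbbccdcdcb' position-by-position:
  Pos 0: window 'db' -> no
  Pos 1: window 'bc' -> no
  Pos 2: window 'cd' -> no
  Pos 3: window 'dc' -> no
  Pos 4: window 'cb' -> MATCH
  Pos 5: window 'bb' -> no
  Pos 6: window 'bc' -> no
  Pos 7: window 'cc' -> no
  Pos 8: window 'cd' -> no
  Pos 9: window 'dc' -> no
  Pos 10: window 'cd' -> no
  Pos 11: window 'dc' -> no
  Pos 12: window 'cb' -> MATCH
  Pos 13: window 'b' -> no
Total matches: 2

2


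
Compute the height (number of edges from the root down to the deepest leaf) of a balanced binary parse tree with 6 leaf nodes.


In a balanced binary tree with n leaves the deepest leaf is ceil(log2(n)) edges below the root.
log2(6) = 2.5850
ceil(2.5850) = 3
height (edges) = 3

3


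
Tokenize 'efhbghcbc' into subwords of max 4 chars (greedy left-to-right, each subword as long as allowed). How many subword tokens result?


'efhbghcbc' has 9 characters.
Chunking with max size 4:
  Chunk 1: 'efhb' (positions 0-3)
  Chunk 2: 'ghcb' (positions 4-7)
  Chunk 3: 'c' (positions 8-8)
Total chunks: ceil(9 / 4) = 3

3


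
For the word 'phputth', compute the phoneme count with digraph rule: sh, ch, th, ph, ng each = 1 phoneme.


Parsing 'phputth' greedily, digraphs first:
  'ph' -> digraph (1 consonant phoneme) (phonemes so far: 1)
  'p' -> consonant phoneme (phonemes so far: 2)
  'u' -> vowel phoneme (phonemes so far: 3)
  't' -> consonant phoneme (phonemes so far: 4)
  'th' -> digraph (1 consonant phoneme) (phonemes so far: 5)
Total phonemes: 5

5


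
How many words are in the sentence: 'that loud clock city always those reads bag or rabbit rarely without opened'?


Counting words by splitting on spaces:
  Word 1: 'that'
  Word 2: 'loud'
  Word 3: 'clock'
  Word 4: 'city'
  Word 5: 'always'
  Word 6: 'those'
  Word 7: 'reads'
  Word 8: 'bag'
  Word 9: 'or'
  Word 10: 'rabbit'
  Word 11: 'rarely'
  Word 12: 'without'
  Word 13: 'opened'
Total words: 13

13


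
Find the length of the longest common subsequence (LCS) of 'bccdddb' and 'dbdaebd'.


DP table for LCS of 'bccdddb' and 'dbdaebd':
       d  b  d  a  e  b  d
    0  0  0  0  0  0  0  0
  b 0  0  1  1  1  1  1  1
  c 0  0  1  1  1  1  1  1
  c 0  0  1  1  1  1  1  1
  d 0  1  1  2  2  2  2  2
  d 0  1  1  2  2  2  2  3
  d 0  1  1  2  2  2  2  3
  b 0  1  2  2  2  2  3  3
LCS: 'bdd'
LCS length = 3

3


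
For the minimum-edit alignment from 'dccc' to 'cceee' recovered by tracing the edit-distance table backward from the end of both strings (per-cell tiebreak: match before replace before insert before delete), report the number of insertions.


Edit distance = 4. Backtracking from cell (4, 5) with preference match > replace > insert > delete,
then listing the resulting alignment 'dccc' -> 'cceee' left to right:
  Step 1: replace d->c
  Step 2: keep 'c'
  Step 3: insert 'e' [insertion #1]
  Step 4: replace c->e
  Step 5: replace c->e
Total insertions: 1

1


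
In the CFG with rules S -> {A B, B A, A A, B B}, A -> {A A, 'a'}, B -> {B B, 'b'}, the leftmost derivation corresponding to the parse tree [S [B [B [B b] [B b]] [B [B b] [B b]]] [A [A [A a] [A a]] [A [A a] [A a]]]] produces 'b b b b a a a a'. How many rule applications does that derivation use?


Every bracketed nonterminal node [X ...] in the tree is produced by exactly one rule application.
Reading the tree off as a leftmost derivation:
  Step 1: S  =>  B A   (applied S -> B A)
  Step 2: B A  =>  B B A   (applied B -> B B)
  Step 3: B B A  =>  B B B A   (applied B -> B B)
  Step 4: B B B A  =>  b B B A   (applied B -> b)
  Step 5: b B B A  =>  b b B A   (applied B -> b)
  Step 6: b b B A  =>  b b B B A   (applied B -> B B)
  Step 7: b b B B A  =>  b b b B A   (applied B -> b)
  Step 8: b b b B A  =>  b b b b A   (applied B -> b)
  Step 9: b b b b A  =>  b b b b A A   (applied A -> A A)
  Step 10: b b b b A A  =>  b b b b A A A   (applied A -> A A)
  Step 11: b b b b A A A  =>  b b b b a A A   (applied A -> a)
  Step 12: b b b b a A A  =>  b b b b a a A   (applied A -> a)
  Step 13: b b b b a a A  =>  b b b b a a A A   (applied A -> A A)
  Step 14: b b b b a a A A  =>  b b b b a a a A   (applied A -> a)
  Step 15: b b b b a a a A  =>  b b b b a a a a   (applied A -> a)
Final yield: b b b b a a a a
Total rewrite steps: 15

15


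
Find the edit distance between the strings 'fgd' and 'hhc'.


Building DP table for s1='fgd' (len 3) and s2='hhc' (len 3):
       h  h  c
    0  1  2  3
  f 1  1  2  3
  g 2  2  2  3
  d 3  3  3  3
Edit distance = dp[3][3] = 3

3


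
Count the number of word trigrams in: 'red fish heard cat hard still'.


Word trigrams from [6] words:
  Trigram 1: (red fish heard)
  Trigram 2: (fish heard cat)
  Trigram 3: (heard cat hard)
  Trigram 4: (cat hard still)
Total word trigrams: 6 - 2 = 4

4


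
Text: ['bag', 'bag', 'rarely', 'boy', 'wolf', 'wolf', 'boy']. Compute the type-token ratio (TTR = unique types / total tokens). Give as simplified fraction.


Tokens: 7
Unique types: ('bag', 'boy', 'rarely', 'wolf') = 4
TTR = 4/7
Already in lowest terms.

4/7


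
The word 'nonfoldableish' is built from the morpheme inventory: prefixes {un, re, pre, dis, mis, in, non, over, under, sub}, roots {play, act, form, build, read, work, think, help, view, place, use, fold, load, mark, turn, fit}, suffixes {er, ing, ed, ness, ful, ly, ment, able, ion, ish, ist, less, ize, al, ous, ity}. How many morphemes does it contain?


Segmenting 'nonfoldableish' against the inventory:
  'non' -> prefix (morpheme 1)
  'fold' -> root (morpheme 2)
  'able' -> suffix (morpheme 3)
  'ish' -> suffix (morpheme 4)
Total morphemes: 4

4


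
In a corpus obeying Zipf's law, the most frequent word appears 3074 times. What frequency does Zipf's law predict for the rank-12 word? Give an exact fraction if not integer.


Zipf's law: freq(rank) = f1 / rank
f1 = 3074, rank = 12
freq = 3074 / 12
GCD(3074, 12) = 2
Simplified: 1537/6

1537/6


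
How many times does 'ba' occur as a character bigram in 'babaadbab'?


Scanning 'babaadbab' for bigram 'ba':
  Position 0: 'ba' -> MATCH
  Position 1: 'ab' -> no
  Position 2: 'ba' -> MATCH
  Position 3: 'aa' -> no
  Position 4: 'ad' -> no
  Position 5: 'db' -> no
  Position 6: 'ba' -> MATCH
  Position 7: 'ab' -> no
Total matches: 3

3


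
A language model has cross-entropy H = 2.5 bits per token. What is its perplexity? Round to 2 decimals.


Perplexity formula: PP = 2^H
H = 2.5
PP = 2^2.5
Decompose: 2^2.5 = 2^2 * 2^0.5 = 2^2 * sqrt(2)
2^2 = 4, sqrt(2) ~ 1.4142136
PP ~ 4 * 1.4142136 = 5.6568544
Rounded to 2 decimals: 5.66

5.66


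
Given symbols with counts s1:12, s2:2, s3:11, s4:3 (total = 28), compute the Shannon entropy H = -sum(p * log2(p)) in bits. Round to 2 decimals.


Computing entropy H = -sum(p_i * log2(p_i)):
  s1: p = 12/28 = 0.4286, -p*log2(p) = 0.5239
  s2: p = 2/28 = 0.0714, -p*log2(p) = 0.2720
  s3: p = 11/28 = 0.3929, -p*log2(p) = 0.5295
  s4: p = 3/28 = 0.1071, -p*log2(p) = 0.3453
H = sum of terms = 1.6707
Rounded to 2 decimals: 1.67

1.67


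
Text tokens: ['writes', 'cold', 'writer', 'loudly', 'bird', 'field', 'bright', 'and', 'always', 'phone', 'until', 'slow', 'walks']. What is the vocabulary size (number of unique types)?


Listing all tokens and tracking unique types:
  Token 1: 'writes' -> NEW (unique so far: 1)
  Token 2: 'cold' -> NEW (unique so far: 2)
  Token 3: 'writer' -> NEW (unique so far: 3)
  Token 4: 'loudly' -> NEW (unique so far: 4)
  Token 5: 'bird' -> NEW (unique so far: 5)
  Token 6: 'field' -> NEW (unique so far: 6)
  Token 7: 'bright' -> NEW (unique so far: 7)
  Token 8: 'and' -> NEW (unique so far: 8)
  Token 9: 'always' -> NEW (unique so far: 9)
  Token 10: 'phone' -> NEW (unique so far: 10)
  Token 11: 'until' -> NEW (unique so far: 11)
  Token 12: 'slow' -> NEW (unique so far: 12)
  Token 13: 'walks' -> NEW (unique so far: 13)
Unique types: ('always', 'and', 'bird', 'bright', 'cold', 'field', 'loudly', 'phone', 'slow', 'until', 'walks', 'writer', 'writes')
Vocabulary size: 13

13


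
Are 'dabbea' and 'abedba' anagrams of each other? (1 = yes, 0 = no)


Sort characters of 'dabbea': 'aabbde'
Sort characters of 'abedba': 'aabbde'
Sorted forms match -> they ARE anagrams
Result: 1

1


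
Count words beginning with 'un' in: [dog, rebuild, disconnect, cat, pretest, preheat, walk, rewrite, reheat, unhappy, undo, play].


Checking each word for prefix 'un':
  'dog' -> no (count: 0)
  'rebuild' -> no (count: 0)
  'disconnect' -> no (count: 0)
  'cat' -> no (count: 0)
  'pretest' -> no (count: 0)
  'preheat' -> no (count: 0)
  'walk' -> no (count: 0)
  'rewrite' -> no (count: 0)
  'reheat' -> no (count: 0)
  'unhappy' -> YES, starts with 'un' (count: 1)
  'undo' -> YES, starts with 'un' (count: 2)
  'play' -> no (count: 2)
Total with prefix 'un': 2

2


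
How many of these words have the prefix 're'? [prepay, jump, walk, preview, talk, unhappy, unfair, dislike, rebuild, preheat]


Checking each word for prefix 're':
  'prepay' -> no (count: 0)
  'jump' -> no (count: 0)
  'walk' -> no (count: 0)
  'preview' -> no (count: 0)
  'talk' -> no (count: 0)
  'unhappy' -> no (count: 0)
  'unfair' -> no (count: 0)
  'dislike' -> no (count: 0)
  'rebuild' -> YES, starts with 're' (count: 1)
  'preheat' -> no (count: 1)
Total with prefix 're': 1

1


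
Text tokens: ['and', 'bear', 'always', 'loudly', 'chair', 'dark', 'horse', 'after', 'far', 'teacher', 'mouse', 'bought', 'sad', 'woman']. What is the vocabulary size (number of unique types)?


Listing all tokens and tracking unique types:
  Token 1: 'and' -> NEW (unique so far: 1)
  Token 2: 'bear' -> NEW (unique so far: 2)
  Token 3: 'always' -> NEW (unique so far: 3)
  Token 4: 'loudly' -> NEW (unique so far: 4)
  Token 5: 'chair' -> NEW (unique so far: 5)
  Token 6: 'dark' -> NEW (unique so far: 6)
  Token 7: 'horse' -> NEW (unique so far: 7)
  Token 8: 'after' -> NEW (unique so far: 8)
  Token 9: 'far' -> NEW (unique so far: 9)
  Token 10: 'teacher' -> NEW (unique so far: 10)
  Token 11: 'mouse' -> NEW (unique so far: 11)
  Token 12: 'bought' -> NEW (unique so far: 12)
  Token 13: 'sad' -> NEW (unique so far: 13)
  Token 14: 'woman' -> NEW (unique so far: 14)
Unique types: ('after', 'always', 'and', 'bear', 'bought', 'chair', 'dark', 'far', 'horse', 'loudly', 'mouse', 'sad', 'teacher', 'woman')
Vocabulary size: 14

14


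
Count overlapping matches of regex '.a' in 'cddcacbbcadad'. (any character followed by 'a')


Pattern: .a means any character followed by 'a'.
Scanning 'cddcacbbcadad' position-by-position:
  Pos 0: window 'cd' -> no
  Pos 1: window 'dd' -> no
  Pos 2: window 'dc' -> no
  Pos 3: window 'ca' -> MATCH
  Pos 4: window 'ac' -> no
  Pos 5: window 'cb' -> no
  Pos 6: window 'bb' -> no
  Pos 7: window 'bc' -> no
  Pos 8: window 'ca' -> MATCH
  Pos 9: window 'ad' -> no
  Pos 10: window 'da' -> MATCH
  Pos 11: window 'ad' -> no
  Pos 12: window 'd' -> no
Total matches: 3

3


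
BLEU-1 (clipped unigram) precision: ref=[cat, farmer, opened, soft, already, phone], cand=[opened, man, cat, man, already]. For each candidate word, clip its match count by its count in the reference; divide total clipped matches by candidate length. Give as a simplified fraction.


Reference word counts: {'already': 1, 'cat': 1, 'farmer': 1, 'opened': 1, 'phone': 1, 'soft': 1}
Checking each candidate word (with clipping):
  'opened' -> in reference (ref count 1, used 1/1) -> match (matches: 1)
  'man' -> not in reference -> no match (matches: 1)
  'cat' -> in reference (ref count 1, used 1/1) -> match (matches: 2)
  'man' -> not in reference -> no match (matches: 2)
  'already' -> in reference (ref count 1, used 1/1) -> match (matches: 3)
Clipped matches: 3, Candidate length: 5
Precision = 3/5

3/5


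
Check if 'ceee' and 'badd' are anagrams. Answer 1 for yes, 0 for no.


Sort characters of 'ceee': 'ceee'
Sort characters of 'badd': 'abdd'
Sorted forms differ -> they are NOT anagrams
Result: 0

0


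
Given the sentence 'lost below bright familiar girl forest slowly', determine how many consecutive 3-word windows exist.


Word trigrams from [7] words:
  Trigram 1: (lost below bright)
  Trigram 2: (below bright familiar)
  Trigram 3: (bright familiar girl)
  Trigram 4: (familiar girl forest)
  Trigram 5: (girl forest slowly)
Total word trigrams: 7 - 2 = 5

5


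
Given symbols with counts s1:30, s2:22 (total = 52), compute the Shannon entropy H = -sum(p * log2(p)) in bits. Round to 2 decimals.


Computing entropy H = -sum(p_i * log2(p_i)):
  s1: p = 30/52 = 0.5769, -p*log2(p) = 0.4578
  s2: p = 22/52 = 0.4231, -p*log2(p) = 0.5250
H = sum of terms = 0.9828
Rounded to 2 decimals: 0.98

0.98


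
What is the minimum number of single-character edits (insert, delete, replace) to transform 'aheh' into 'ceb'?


Building DP table for s1='aheh' (len 4) and s2='ceb' (len 3):
       c  e  b
    0  1  2  3
  a 1  1  2  3
  h 2  2  2  3
  e 3  3  2  3
  h 4  4  3  3
Edit distance = dp[4][3] = 3

3


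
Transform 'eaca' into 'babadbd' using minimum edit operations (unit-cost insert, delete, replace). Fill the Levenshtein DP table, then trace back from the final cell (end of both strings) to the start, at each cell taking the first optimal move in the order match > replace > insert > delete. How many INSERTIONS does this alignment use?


Edit distance = 5. Backtracking from cell (4, 7) with preference match > replace > insert > delete,
then listing the resulting alignment 'eaca' -> 'babadbd' left to right:
  Step 1: replace e->b
  Step 2: keep 'a'
  Step 3: replace c->b
  Step 4: keep 'a'
  Step 5: insert 'd' [insertion #1]
  Step 6: insert 'b' [insertion #2]
  Step 7: insert 'd' [insertion #3]
Total insertions: 3

3


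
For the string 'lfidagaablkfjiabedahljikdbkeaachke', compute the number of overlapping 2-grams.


String 'lfidagaablkfjiabedahljikdbkeaachke' has length L = 34.
Number of overlapping n-grams = L - n + 1
Substituting: 34 - 2 + 1 = 33

33


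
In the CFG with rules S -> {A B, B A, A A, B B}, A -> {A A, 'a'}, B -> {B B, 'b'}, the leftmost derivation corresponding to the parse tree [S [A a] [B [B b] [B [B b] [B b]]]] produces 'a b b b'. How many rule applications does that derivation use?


Every bracketed nonterminal node [X ...] in the tree is produced by exactly one rule application.
Reading the tree off as a leftmost derivation:
  Step 1: S  =>  A B   (applied S -> A B)
  Step 2: A B  =>  a B   (applied A -> a)
  Step 3: a B  =>  a B B   (applied B -> B B)
  Step 4: a B B  =>  a b B   (applied B -> b)
  Step 5: a b B  =>  a b B B   (applied B -> B B)
  Step 6: a b B B  =>  a b b B   (applied B -> b)
  Step 7: a b b B  =>  a b b b   (applied B -> b)
Final yield: a b b b
Total rewrite steps: 7

7


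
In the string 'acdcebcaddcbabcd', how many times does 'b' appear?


Scanning 'acdcebcaddcbabcd' for 'b':
  Position 5: 'b' -> MATCH (count: 1)
  Position 11: 'b' -> MATCH (count: 2)
  Position 13: 'b' -> MATCH (count: 3)
Total occurrences of 'b': 3

3


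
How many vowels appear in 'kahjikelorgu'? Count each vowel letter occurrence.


Scanning each character of 'kahjikelorgu':
  Position 1: 'k' -> consonant (running count: 0)
  Position 2: 'a' -> vowel (running count: 1)
  Position 3: 'h' -> consonant (running count: 1)
  Position 4: 'j' -> consonant (running count: 1)
  Position 5: 'i' -> vowel (running count: 2)
  Position 6: 'k' -> consonant (running count: 2)
  Position 7: 'e' -> vowel (running count: 3)
  Position 8: 'l' -> consonant (running count: 3)
  Position 9: 'o' -> vowel (running count: 4)
  Position 10: 'r' -> consonant (running count: 4)
  Position 11: 'g' -> consonant (running count: 4)
  Position 12: 'u' -> vowel (running count: 5)
Total vowels: 5

5


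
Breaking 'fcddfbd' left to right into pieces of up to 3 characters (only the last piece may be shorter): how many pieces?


'fcddfbd' has 7 characters.
Chunking with max size 3:
  Chunk 1: 'fcd' (positions 0-2)
  Chunk 2: 'dfb' (positions 3-5)
  Chunk 3: 'd' (positions 6-6)
Total chunks: ceil(7 / 3) = 3

3


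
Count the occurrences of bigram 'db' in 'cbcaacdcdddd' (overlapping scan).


Scanning 'cbcaacdcdddd' for bigram 'db':
  Position 0: 'cb' -> no
  Position 1: 'bc' -> no
  Position 2: 'ca' -> no
  Position 3: 'aa' -> no
  Position 4: 'ac' -> no
  Position 5: 'cd' -> no
  Position 6: 'dc' -> no
  Position 7: 'cd' -> no
  Position 8: 'dd' -> no
  Position 9: 'dd' -> no
  Position 10: 'dd' -> no
Total matches: 0

0


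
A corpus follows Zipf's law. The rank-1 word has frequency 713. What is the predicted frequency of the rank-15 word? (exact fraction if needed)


Zipf's law: freq(rank) = f1 / rank
f1 = 713, rank = 15
freq = 713 / 15
GCD(713, 15) = 1
Simplified: 713/15

713/15


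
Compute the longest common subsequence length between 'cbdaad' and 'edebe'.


DP table for LCS of 'cbdaad' and 'edebe':
       e  d  e  b  e
    0  0  0  0  0  0
  c 0  0  0  0  0  0
  b 0  0  0  0  1  1
  d 0  0  1  1  1  1
  a 0  0  1  1  1  1
  a 0  0  1  1  1  1
  d 0  0  1  1  1  1
LCS: 'b'
LCS length = 1

1


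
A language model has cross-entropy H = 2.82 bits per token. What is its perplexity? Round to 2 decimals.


Perplexity formula: PP = 2^H
H = 2.82
PP = 2^2.82
Decompose: 2^2.82 = 2^2 * 2^0.82
2^2 = 4, 2^0.82 ~ 1.7654060
PP ~ 4 * 1.7654060 = 7.0616240
Rounded to 2 decimals: 7.06

7.06


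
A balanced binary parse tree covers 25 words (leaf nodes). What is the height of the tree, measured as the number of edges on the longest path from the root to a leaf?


In a balanced binary tree with n leaves the deepest leaf is ceil(log2(n)) edges below the root.
log2(25) = 4.6439
ceil(4.6439) = 5
height (edges) = 5

5


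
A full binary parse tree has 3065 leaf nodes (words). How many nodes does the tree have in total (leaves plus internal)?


Leaf nodes (terminals): 3065
Internal nodes = n - 1 = 3065 - 1 = 3064
Total = leaves + internal = 3065 + 3064 = 6129

6129


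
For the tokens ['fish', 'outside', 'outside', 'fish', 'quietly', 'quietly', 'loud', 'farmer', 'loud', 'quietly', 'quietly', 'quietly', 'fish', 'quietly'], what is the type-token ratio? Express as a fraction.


Tokens: 14
Unique types: ('farmer', 'fish', 'loud', 'outside', 'quietly') = 5
TTR = 5/14
Already in lowest terms.

5/14


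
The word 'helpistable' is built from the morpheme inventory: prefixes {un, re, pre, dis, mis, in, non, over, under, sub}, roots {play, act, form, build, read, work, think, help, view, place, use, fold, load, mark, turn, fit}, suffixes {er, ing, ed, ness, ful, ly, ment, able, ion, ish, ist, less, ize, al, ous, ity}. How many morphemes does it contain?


Segmenting 'helpistable' against the inventory:
  'help' -> root (morpheme 1)
  'ist' -> suffix (morpheme 2)
  'able' -> suffix (morpheme 3)
Total morphemes: 3

3


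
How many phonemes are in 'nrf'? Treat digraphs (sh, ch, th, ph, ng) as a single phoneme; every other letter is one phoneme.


Parsing 'nrf' greedily, digraphs first:
  'n' -> consonant phoneme (phonemes so far: 1)
  'r' -> consonant phoneme (phonemes so far: 2)
  'f' -> consonant phoneme (phonemes so far: 3)
Total phonemes: 3

3


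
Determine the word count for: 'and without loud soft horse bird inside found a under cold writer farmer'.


Counting words by splitting on spaces:
  Word 1: 'and'
  Word 2: 'without'
  Word 3: 'loud'
  Word 4: 'soft'
  Word 5: 'horse'
  Word 6: 'bird'
  Word 7: 'inside'
  Word 8: 'found'
  Word 9: 'a'
  Word 10: 'under'
  Word 11: 'cold'
  Word 12: 'writer'
  Word 13: 'farmer'
Total words: 13

13


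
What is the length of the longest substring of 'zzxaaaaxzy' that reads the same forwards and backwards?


Scanning 'zzxaaaaxzy' for palindromic substrings.
Substring at positions 1-8: 'zxaaaaxz'.
Check: reverse('zxaaaaxz') = 'zxaaaaxz' -> palindrome confirmed.
Neighbouring characters ('z' / 'y') break symmetry, so it cannot extend further.
No longer palindromic substring exists; longest length = 8

8


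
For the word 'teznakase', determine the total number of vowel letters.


Scanning each character of 'teznakase':
  Position 1: 't' -> consonant (running count: 0)
  Position 2: 'e' -> vowel (running count: 1)
  Position 3: 'z' -> consonant (running count: 1)
  Position 4: 'n' -> consonant (running count: 1)
  Position 5: 'a' -> vowel (running count: 2)
  Position 6: 'k' -> consonant (running count: 2)
  Position 7: 'a' -> vowel (running count: 3)
  Position 8: 's' -> consonant (running count: 3)
  Position 9: 'e' -> vowel (running count: 4)
Total vowels: 4

4


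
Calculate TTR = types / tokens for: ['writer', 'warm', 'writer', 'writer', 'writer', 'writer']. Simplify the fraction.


Tokens: 6
Unique types: ('warm', 'writer') = 2
TTR = 2/6
Simplify: divide both by 2 -> 1/3
TTR = 1/3

1/3


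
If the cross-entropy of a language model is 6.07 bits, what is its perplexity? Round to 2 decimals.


Perplexity formula: PP = 2^H
H = 6.07
PP = 2^6.07
Decompose: 2^6.07 = 2^6 * 2^0.07
2^6 = 64, 2^0.07 ~ 1.0497167
PP ~ 64 * 1.0497167 = 67.1818688
Rounded to 2 decimals: 67.18

67.18


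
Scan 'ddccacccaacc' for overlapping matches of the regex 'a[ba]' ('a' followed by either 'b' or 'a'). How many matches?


Pattern: a[ba] means 'a' followed by either 'b' or 'a'.
Scanning 'ddccacccaacc' position-by-position:
  Pos 0: window 'dd' -> no
  Pos 1: window 'dc' -> no
  Pos 2: window 'cc' -> no
  Pos 3: window 'ca' -> no
  Pos 4: window 'ac' -> no
  Pos 5: window 'cc' -> no
  Pos 6: window 'cc' -> no
  Pos 7: window 'ca' -> no
  Pos 8: window 'aa' -> MATCH
  Pos 9: window 'ac' -> no
  Pos 10: window 'cc' -> no
  Pos 11: window 'c' -> no
Total matches: 1

1


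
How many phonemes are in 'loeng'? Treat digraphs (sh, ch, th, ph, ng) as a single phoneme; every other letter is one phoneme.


Parsing 'loeng' greedily, digraphs first:
  'l' -> consonant phoneme (phonemes so far: 1)
  'o' -> vowel phoneme (phonemes so far: 2)
  'e' -> vowel phoneme (phonemes so far: 3)
  'ng' -> digraph (1 consonant phoneme) (phonemes so far: 4)
Total phonemes: 4

4


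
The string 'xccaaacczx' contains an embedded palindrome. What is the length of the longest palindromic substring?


Scanning 'xccaaacczx' for palindromic substrings.
Substring at positions 1-7: 'ccaaacc'.
Check: reverse('ccaaacc') = 'ccaaacc' -> palindrome confirmed.
Neighbouring characters ('x' / 'z') break symmetry, so it cannot extend further.
No longer palindromic substring exists; longest length = 7

7


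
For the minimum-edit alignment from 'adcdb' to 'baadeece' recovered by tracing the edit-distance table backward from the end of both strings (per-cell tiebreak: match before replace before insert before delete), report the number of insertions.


Edit distance = 6. Backtracking from cell (5, 8) with preference match > replace > insert > delete,
then listing the resulting alignment 'adcdb' -> 'baadeece' left to right:
  Step 1: insert 'b' [insertion #1]
  Step 2: insert 'a' [insertion #2]
  Step 3: keep 'a'
  Step 4: keep 'd'
  Step 5: insert 'e' [insertion #3]
  Step 6: replace c->e
  Step 7: replace d->c
  Step 8: replace b->e
Total insertions: 3

3


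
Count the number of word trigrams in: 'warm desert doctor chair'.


Word trigrams from [4] words:
  Trigram 1: (warm desert doctor)
  Trigram 2: (desert doctor chair)
Total word trigrams: 4 - 2 = 2

2


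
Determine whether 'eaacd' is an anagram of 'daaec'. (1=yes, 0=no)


Sort characters of 'eaacd': 'aacde'
Sort characters of 'daaec': 'aacde'
Sorted forms match -> they ARE anagrams
Result: 1

1


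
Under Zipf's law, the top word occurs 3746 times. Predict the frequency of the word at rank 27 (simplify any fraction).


Zipf's law: freq(rank) = f1 / rank
f1 = 3746, rank = 27
freq = 3746 / 27
GCD(3746, 27) = 1
Simplified: 3746/27

3746/27


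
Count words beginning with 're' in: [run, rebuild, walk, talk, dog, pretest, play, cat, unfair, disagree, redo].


Checking each word for prefix 're':
  'run' -> no (count: 0)
  'rebuild' -> YES, starts with 're' (count: 1)
  'walk' -> no (count: 1)
  'talk' -> no (count: 1)
  'dog' -> no (count: 1)
  'pretest' -> no (count: 1)
  'play' -> no (count: 1)
  'cat' -> no (count: 1)
  'unfair' -> no (count: 1)
  'disagree' -> no (count: 1)
  'redo' -> YES, starts with 're' (count: 2)
Total with prefix 're': 2

2


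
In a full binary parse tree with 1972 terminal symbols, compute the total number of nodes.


Leaf nodes (terminals): 1972
Internal nodes = n - 1 = 1972 - 1 = 1971
Total = leaves + internal = 1972 + 1971 = 3943

3943


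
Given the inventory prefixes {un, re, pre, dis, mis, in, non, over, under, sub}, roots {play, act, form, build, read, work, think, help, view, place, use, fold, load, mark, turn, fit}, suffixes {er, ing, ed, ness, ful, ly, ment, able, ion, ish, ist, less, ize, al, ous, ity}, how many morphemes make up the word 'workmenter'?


Segmenting 'workmenter' against the inventory:
  'work' -> root (morpheme 1)
  'ment' -> suffix (morpheme 2)
  'er' -> suffix (morpheme 3)
Total morphemes: 3

3
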